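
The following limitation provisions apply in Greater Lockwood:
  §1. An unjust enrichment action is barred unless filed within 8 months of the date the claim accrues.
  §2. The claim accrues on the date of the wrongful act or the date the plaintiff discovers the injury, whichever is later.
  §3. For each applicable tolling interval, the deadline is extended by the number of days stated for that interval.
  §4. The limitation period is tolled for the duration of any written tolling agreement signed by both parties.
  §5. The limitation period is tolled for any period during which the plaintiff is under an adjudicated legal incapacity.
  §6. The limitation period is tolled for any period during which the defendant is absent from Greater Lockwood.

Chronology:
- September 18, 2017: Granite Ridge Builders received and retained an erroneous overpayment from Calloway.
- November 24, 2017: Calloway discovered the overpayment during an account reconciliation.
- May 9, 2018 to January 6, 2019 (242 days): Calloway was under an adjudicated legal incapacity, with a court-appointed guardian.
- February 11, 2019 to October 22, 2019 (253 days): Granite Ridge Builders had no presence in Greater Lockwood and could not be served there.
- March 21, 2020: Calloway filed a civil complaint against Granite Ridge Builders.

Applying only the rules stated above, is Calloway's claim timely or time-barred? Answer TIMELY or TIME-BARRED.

The claim accrued on November 24, 2017 — the later of the September 18, 2017 act and the November 24, 2017 discovery.
The untolled deadline — 8 months after November 24, 2017 — is July 24, 2018.
The plaintiff's legal incapacity from May 9, 2018 to January 6, 2019 tolled the period for 242 days, extending the deadline to March 23, 2019.
The defendant's absence from the jurisdiction from February 11, 2019 to October 22, 2019 tolled the period for 253 days, extending the deadline to December 1, 2019.
Calloway filed on March 21, 2020, after the December 1, 2019 deadline, so the action is time-barred.

TIME-BARRED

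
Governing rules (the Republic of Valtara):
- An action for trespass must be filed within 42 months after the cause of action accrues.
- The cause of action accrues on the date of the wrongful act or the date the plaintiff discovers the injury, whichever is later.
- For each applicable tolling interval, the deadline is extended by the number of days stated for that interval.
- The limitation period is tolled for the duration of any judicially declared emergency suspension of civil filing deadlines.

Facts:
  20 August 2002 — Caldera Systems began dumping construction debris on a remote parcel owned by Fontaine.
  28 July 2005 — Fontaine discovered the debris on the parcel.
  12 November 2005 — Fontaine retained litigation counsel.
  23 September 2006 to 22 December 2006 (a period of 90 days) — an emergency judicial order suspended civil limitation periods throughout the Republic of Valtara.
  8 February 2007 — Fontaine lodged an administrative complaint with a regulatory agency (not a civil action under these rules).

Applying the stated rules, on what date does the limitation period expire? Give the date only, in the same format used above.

Because discovery on 28 July 2005 post-dates the 20 August 2002 act, accrual under the later-of rule falls on 28 July 2005.
Adding the 42 months base period to 28 July 2005 gives a deadline of 28 January 2009, before any tolling.
The period was tolled for 90 days by the emergency suspension of filing deadlines (23 September 2006 to 22 December 2006), pushing the deadline to 28 April 2009.
Nothing else in the chronology tolls or restarts the period.

28 April 2009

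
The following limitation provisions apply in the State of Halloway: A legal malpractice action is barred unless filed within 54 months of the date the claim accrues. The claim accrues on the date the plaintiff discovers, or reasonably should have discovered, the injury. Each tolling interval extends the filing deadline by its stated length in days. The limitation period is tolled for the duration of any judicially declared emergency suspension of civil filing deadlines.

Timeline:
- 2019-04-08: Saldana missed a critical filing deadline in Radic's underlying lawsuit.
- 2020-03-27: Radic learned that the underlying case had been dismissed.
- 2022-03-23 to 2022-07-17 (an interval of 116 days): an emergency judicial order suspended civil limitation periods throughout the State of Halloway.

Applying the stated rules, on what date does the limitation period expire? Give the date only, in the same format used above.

Accrual is tied to discovery, so the period began on 2020-03-27 rather than on 2019-04-08 when the act occurred.
The untolled deadline — 54 months after 2020-03-27 — is 2024-09-27.
The period was tolled for 116 days by the emergency suspension of filing deadlines (2022-03-23 to 2022-07-17), pushing the deadline to 2025-01-21.

2025-01-21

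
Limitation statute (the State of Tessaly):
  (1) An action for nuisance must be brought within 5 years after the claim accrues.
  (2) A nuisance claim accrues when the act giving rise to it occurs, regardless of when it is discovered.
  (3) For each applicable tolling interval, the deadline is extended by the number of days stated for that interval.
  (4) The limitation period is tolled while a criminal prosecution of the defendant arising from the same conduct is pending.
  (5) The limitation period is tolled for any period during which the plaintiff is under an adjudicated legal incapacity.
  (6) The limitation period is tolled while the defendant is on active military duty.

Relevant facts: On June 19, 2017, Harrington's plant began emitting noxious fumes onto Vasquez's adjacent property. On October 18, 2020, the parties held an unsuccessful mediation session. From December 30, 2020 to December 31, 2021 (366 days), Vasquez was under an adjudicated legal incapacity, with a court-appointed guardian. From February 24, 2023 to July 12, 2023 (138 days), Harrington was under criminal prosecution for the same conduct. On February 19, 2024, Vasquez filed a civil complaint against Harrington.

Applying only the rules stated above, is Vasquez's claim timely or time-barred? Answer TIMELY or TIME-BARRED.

TIME-BARRED

The claim accrued on June 19, 2017, when the wrongful act occurred.
Adding the 5 years base period to June 19, 2017 gives a deadline of June 19, 2022, before any tolling.
The period was tolled for 366 days by the plaintiff's legal incapacity (December 30, 2020 to December 31, 2021), pushing the deadline to June 20, 2023.
Because the pending criminal prosecution ran from February 24, 2023 to July 12, 2023, the deadline is extended by 138 days to November 5, 2023.
Nothing else in the chronology tolls or restarts the period.
Filing on February 19, 2024 missed the November 5, 2023 deadline — the action is time-barred.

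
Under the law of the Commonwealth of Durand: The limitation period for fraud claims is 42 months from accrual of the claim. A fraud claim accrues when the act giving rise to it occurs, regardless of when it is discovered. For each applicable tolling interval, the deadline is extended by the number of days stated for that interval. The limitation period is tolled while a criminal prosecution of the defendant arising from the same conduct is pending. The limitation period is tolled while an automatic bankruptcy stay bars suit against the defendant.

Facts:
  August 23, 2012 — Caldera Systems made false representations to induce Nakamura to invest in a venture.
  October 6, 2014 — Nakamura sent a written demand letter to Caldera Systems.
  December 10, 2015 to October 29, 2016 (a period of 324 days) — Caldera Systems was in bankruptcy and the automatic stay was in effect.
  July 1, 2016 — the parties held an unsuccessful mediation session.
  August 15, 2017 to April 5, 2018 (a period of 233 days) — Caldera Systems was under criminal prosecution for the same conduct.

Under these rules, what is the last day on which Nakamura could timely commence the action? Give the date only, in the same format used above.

January 12, 2017

The claim accrued on August 23, 2012, the date of the act.
42 months from August 23, 2012 is February 23, 2016.
The period was tolled for 324 days by the automatic bankruptcy stay (December 10, 2015 to October 29, 2016), pushing the deadline to January 12, 2017.
By the time the pending criminal prosecution began on August 15, 2017, the limitation period had already expired on January 12, 2017; that interval cannot revive it.
Nothing else in the chronology tolls or restarts the period.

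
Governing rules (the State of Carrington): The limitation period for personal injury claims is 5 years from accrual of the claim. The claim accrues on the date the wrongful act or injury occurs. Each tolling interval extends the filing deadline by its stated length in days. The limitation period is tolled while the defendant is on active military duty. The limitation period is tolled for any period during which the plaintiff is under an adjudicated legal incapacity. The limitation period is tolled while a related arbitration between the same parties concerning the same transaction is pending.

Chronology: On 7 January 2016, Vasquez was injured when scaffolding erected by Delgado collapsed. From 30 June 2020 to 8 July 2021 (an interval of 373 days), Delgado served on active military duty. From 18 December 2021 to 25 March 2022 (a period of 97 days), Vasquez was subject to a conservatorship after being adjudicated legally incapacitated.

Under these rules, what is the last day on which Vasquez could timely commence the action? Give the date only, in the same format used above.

22 April 2022

The claim accrued on 7 January 2016, the date of the act.
The untolled deadline — 5 years after 7 January 2016 — is 7 January 2021.
Because the defendant's active military service ran from 30 June 2020 to 8 July 2021, the deadline is extended by 373 days to 15 January 2022.
Because the plaintiff's legal incapacity ran from 18 December 2021 to 25 March 2022, the deadline is extended by 97 days to 22 April 2022.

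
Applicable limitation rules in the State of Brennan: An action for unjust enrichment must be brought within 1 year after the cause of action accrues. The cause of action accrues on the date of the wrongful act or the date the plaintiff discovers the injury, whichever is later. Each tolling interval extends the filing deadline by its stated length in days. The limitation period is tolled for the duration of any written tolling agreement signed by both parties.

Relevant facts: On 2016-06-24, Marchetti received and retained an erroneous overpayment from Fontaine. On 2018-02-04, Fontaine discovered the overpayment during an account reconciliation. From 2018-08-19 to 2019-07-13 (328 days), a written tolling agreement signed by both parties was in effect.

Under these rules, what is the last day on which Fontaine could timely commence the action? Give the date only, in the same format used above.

The claim accrued on 2018-02-04 — the later of the 2016-06-24 act and the 2018-02-04 discovery.
Adding the 1 year base period to 2018-02-04 gives a deadline of 2019-02-04, before any tolling.
The period was tolled for 328 days by the written tolling agreement (2018-08-19 to 2019-07-13), pushing the deadline to 2019-12-29.

2019-12-29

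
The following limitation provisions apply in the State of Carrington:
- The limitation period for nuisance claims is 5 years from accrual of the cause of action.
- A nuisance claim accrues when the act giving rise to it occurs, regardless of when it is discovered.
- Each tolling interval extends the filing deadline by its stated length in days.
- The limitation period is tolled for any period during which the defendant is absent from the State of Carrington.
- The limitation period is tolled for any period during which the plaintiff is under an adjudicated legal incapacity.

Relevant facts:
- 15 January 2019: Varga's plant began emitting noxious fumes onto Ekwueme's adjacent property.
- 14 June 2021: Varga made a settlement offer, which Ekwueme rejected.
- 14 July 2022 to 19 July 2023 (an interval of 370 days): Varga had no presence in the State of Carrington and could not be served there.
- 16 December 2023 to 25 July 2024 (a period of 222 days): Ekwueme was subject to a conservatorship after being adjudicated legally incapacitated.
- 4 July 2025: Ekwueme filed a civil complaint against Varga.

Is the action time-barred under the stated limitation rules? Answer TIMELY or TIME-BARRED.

The cause of action accrued on 15 January 2019, the date of the act.
The untolled deadline — 5 years after 15 January 2019 — is 15 January 2024.
Because the defendant's absence from the jurisdiction ran from 14 July 2022 to 19 July 2023, the deadline is extended by 370 days to 19 January 2025.
Because the plaintiff's legal incapacity ran from 16 December 2023 to 25 July 2024, the deadline is extended by 222 days to 29 August 2025.
Nothing else in the chronology tolls or restarts the period.
Ekwueme filed on 4 July 2025, before the 29 August 2025 deadline, so the action is timely.

TIMELY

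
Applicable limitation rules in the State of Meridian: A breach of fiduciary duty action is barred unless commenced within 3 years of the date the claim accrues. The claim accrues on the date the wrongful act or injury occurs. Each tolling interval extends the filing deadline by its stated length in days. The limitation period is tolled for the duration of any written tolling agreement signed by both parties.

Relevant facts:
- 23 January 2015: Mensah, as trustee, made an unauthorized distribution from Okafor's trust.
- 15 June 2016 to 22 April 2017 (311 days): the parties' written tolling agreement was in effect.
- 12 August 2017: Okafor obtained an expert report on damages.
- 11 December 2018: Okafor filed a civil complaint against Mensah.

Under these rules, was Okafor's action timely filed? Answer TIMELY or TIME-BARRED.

The limitation period began to run on 23 January 2015.
The untolled deadline — 3 years after 23 January 2015 — is 23 January 2018.
The written tolling agreement from 15 June 2016 to 22 April 2017 tolled the period for 311 days, extending the deadline to 30 November 2018.
None of the other events listed affects the running of the period under the stated rules.
Okafor filed on 11 December 2018, after the 30 November 2018 deadline, so the action is time-barred.

TIME-BARRED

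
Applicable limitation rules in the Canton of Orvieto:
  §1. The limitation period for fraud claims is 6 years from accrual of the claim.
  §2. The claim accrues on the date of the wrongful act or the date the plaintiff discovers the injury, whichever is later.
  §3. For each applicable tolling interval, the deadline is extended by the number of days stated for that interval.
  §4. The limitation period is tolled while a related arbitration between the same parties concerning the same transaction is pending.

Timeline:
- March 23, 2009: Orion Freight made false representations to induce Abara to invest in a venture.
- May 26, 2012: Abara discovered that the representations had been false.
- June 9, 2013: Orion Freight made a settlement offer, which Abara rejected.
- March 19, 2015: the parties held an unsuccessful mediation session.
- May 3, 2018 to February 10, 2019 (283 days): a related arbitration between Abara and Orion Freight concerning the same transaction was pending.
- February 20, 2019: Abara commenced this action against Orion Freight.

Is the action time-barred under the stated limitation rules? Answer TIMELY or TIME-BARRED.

TIMELY

Because discovery on May 26, 2012 post-dates the March 23, 2009 act, accrual under the later-of rule falls on May 26, 2012.
The untolled deadline — 6 years after May 26, 2012 — is May 26, 2018.
The pending related arbitration from May 3, 2018 to February 10, 2019 tolled the period for 283 days, extending the deadline to March 5, 2019.
None of the other events listed affects the running of the period under the stated rules.
Abara filed on February 20, 2019, before the March 5, 2019 deadline, so the action is timely.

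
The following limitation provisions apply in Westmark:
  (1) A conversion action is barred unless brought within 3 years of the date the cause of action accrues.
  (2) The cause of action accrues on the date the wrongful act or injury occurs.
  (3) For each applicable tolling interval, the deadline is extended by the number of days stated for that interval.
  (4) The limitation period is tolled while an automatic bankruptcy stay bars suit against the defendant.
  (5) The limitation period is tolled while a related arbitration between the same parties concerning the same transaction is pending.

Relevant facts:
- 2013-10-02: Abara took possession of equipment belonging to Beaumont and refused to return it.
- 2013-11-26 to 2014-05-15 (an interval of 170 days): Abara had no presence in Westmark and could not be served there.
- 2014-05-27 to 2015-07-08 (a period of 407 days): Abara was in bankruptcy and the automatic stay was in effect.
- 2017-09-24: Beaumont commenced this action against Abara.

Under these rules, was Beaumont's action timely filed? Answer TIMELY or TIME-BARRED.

The limitation period began to run on 2013-10-02.
The untolled deadline — 3 years after 2013-10-02 — is 2016-10-02.
The automatic bankruptcy stay from 2014-05-27 to 2015-07-08 tolled the period for 407 days, extending the deadline to 2017-11-13.
No stated provision tolls the period for the defendant's absence, so the interval from 2013-11-26 to 2014-05-15 has no effect on the deadline.
The 2017-09-24 filing precedes the 2017-11-13 deadline; the claim is timely.

TIMELY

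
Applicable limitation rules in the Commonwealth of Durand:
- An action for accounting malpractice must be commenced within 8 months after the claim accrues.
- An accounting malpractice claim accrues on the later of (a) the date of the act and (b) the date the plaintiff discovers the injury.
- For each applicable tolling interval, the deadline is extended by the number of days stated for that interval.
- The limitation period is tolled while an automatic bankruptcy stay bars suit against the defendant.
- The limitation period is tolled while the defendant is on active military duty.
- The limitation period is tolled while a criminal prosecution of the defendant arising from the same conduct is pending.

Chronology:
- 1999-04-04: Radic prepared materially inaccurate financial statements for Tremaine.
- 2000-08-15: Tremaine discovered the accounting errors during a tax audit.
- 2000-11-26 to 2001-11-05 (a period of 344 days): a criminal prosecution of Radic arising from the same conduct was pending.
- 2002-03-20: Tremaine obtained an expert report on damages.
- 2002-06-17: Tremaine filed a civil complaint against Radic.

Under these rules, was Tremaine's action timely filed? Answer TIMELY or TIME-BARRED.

The claim accrued on 2000-08-15 — the later of the 1999-04-04 act and the 2000-08-15 discovery.
8 months from 2000-08-15 is 2001-04-15.
Because the pending criminal prosecution ran from 2000-11-26 to 2001-11-05, the deadline is extended by 344 days to 2002-03-25.
The other events in the timeline have no effect on the limitation period under the stated rules.
Tremaine filed on 2002-06-17, after the 2002-03-25 deadline, so the action is time-barred.

TIME-BARRED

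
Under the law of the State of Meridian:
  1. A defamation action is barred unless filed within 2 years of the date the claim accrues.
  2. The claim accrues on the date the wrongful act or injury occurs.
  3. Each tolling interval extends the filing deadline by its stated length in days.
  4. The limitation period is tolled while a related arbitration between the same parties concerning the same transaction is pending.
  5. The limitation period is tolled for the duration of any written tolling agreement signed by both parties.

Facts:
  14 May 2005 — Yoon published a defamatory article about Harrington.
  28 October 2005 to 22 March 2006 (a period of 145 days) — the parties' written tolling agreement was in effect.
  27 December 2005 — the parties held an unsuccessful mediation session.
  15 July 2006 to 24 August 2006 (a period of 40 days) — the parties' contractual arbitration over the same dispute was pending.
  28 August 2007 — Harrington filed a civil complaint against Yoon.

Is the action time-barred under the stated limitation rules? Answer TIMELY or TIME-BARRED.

TIMELY

The limitation period began to run on 14 May 2005.
Adding the 2 years base period to 14 May 2005 gives a deadline of 14 May 2007, before any tolling.
The period was tolled for 145 days by the written tolling agreement (28 October 2005 to 22 March 2006), pushing the deadline to 6 October 2007.
The pending related arbitration from 15 July 2006 to 24 August 2006 tolled the period for 40 days, extending the deadline to 15 November 2007.
Nothing else in the chronology tolls or restarts the period.
The 28 August 2007 filing precedes the 15 November 2007 deadline; the claim is timely.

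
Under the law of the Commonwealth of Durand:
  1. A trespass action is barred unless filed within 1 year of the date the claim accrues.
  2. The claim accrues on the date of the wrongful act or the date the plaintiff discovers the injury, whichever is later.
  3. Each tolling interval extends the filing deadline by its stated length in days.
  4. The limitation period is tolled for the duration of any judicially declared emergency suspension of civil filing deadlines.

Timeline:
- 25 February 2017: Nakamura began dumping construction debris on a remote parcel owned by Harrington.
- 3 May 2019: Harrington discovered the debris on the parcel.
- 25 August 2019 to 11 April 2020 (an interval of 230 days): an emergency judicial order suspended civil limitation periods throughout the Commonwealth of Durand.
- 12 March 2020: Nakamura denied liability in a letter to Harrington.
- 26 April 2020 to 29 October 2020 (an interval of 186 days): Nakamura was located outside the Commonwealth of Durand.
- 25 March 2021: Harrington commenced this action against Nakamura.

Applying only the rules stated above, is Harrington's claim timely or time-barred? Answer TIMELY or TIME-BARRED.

TIME-BARRED

The claim accrued on 3 May 2019 — the later of the 25 February 2017 act and the 3 May 2019 discovery.
Adding the 1 year base period to 3 May 2019 gives a deadline of 3 May 2020, before any tolling.
The emergency suspension of filing deadlines from 25 August 2019 to 11 April 2020 tolled the period for 230 days, extending the deadline to 19 December 2020.
No stated provision tolls the period for the defendant's absence, so the interval from 26 April 2020 to 29 October 2020 has no effect on the deadline.
None of the other events listed affects the running of the period under the stated rules.
Filing on 25 March 2021 missed the 19 December 2020 deadline — the action is time-barred.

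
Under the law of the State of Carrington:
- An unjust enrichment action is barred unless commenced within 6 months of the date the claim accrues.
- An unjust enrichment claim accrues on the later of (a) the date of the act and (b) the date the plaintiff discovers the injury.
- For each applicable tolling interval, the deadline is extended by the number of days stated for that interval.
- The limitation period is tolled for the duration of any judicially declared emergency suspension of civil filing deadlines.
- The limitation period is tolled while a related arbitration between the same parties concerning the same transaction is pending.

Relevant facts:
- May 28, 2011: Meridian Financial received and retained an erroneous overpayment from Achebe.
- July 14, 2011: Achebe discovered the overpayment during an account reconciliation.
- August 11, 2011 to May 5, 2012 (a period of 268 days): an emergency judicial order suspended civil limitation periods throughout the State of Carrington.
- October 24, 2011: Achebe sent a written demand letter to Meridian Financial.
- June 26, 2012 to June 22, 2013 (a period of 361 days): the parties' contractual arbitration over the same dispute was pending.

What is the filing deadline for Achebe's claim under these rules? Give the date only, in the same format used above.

Because discovery on July 14, 2011 post-dates the May 28, 2011 act, accrual under the later-of rule falls on July 14, 2011.
6 months from July 14, 2011 is January 14, 2012.
The emergency suspension of filing deadlines from August 11, 2011 to May 5, 2012 tolled the period for 268 days, extending the deadline to October 8, 2012.
Because the pending related arbitration ran from June 26, 2012 to June 22, 2013, the deadline is extended by 361 days to October 4, 2013.
The other events in the timeline have no effect on the limitation period under the stated rules.

October 4, 2013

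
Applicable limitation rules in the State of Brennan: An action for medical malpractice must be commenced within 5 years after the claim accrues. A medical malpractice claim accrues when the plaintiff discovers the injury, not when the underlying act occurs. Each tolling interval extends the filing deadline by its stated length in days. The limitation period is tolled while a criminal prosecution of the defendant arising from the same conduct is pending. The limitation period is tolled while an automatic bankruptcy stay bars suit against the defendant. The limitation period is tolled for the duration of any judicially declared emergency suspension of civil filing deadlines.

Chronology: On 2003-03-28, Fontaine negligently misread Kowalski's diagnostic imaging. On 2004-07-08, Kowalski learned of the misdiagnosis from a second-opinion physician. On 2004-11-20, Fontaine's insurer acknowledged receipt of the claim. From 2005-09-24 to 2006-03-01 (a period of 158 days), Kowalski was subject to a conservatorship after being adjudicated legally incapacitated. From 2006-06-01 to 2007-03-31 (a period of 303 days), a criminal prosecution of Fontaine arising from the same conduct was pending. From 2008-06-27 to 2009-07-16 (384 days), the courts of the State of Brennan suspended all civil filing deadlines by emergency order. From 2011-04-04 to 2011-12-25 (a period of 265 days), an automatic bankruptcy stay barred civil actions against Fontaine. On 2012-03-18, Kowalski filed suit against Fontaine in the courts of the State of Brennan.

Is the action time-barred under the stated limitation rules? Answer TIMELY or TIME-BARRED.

The claim did not accrue until Kowalski discovered the injury on 2004-07-08; the 2003-03-28 act date does not start the clock under the stated rule.
5 years from 2004-07-08 is 2009-07-08.
The period was tolled for 303 days by the pending criminal prosecution (2006-06-01 to 2007-03-31), pushing the deadline to 2010-05-07.
Because the emergency suspension of filing deadlines ran from 2008-06-27 to 2009-07-16, the deadline is extended by 384 days to 2011-05-26.
Because the automatic bankruptcy stay ran from 2011-04-04 to 2011-12-25, the deadline is extended by 265 days to 2012-02-15.
The plaintiff's legal incapacity from 2005-09-24 to 2006-03-01 does not toll the period, because no stated rule makes the plaintiff's incapacity a tolling event.
None of the other events listed affects the running of the period under the stated rules.
Filing on 2012-03-18 missed the 2012-02-15 deadline — the action is time-barred.

TIME-BARRED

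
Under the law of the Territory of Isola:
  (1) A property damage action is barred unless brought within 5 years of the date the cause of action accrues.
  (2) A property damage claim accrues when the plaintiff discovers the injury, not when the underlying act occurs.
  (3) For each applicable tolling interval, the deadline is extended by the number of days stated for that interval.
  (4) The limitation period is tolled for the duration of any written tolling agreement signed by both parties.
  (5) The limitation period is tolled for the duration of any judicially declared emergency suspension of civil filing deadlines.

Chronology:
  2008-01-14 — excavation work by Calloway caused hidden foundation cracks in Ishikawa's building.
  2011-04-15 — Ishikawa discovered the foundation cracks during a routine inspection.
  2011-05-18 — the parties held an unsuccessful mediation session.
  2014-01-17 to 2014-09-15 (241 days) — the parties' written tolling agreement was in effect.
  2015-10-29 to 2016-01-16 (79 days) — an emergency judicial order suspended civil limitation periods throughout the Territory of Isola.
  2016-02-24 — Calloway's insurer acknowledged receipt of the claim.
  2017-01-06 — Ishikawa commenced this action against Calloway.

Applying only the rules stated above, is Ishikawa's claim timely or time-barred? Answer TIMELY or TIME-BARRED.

Under the discovery rule, the claim accrued on 2011-04-15, when Ishikawa discovered the injury — not on the 2008-01-14 date of the underlying act.
Adding the 5 years base period to 2011-04-15 gives a deadline of 2016-04-15, before any tolling.
Because the written tolling agreement ran from 2014-01-17 to 2014-09-15, the deadline is extended by 241 days to 2016-12-12.
Because the emergency suspension of filing deadlines ran from 2015-10-29 to 2016-01-16, the deadline is extended by 79 days to 2017-03-01.
None of the other events listed affects the running of the period under the stated rules.
Filing on 2017-01-06 beat the 2017-03-01 deadline — the action is timely.

TIMELY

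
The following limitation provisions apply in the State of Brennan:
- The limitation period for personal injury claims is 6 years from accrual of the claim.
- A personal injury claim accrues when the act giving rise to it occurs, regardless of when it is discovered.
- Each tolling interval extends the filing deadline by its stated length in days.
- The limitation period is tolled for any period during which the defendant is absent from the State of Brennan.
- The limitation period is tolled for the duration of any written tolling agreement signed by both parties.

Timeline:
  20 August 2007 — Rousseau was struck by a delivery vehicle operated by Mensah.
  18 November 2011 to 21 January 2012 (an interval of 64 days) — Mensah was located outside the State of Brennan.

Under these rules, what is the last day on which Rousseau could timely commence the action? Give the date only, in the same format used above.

The claim accrued on 20 August 2007, when the wrongful act occurred.
Adding the 6 years base period to 20 August 2007 gives a deadline of 20 August 2013, before any tolling.
Because the defendant's absence from the jurisdiction ran from 18 November 2011 to 21 January 2012, the deadline is extended by 64 days to 23 October 2013.

23 October 2013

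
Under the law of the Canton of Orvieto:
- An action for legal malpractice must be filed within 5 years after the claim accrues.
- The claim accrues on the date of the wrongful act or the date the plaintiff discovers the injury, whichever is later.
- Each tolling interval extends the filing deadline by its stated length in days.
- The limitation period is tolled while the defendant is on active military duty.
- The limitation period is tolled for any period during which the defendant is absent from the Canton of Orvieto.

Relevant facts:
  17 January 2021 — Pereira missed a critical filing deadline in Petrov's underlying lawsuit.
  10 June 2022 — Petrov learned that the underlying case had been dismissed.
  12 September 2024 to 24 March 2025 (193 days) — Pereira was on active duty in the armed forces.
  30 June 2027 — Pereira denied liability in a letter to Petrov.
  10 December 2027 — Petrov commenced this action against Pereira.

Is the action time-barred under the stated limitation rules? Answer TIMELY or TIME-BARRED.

TIMELY

The claim accrued on 10 June 2022 — the later of the 17 January 2021 act and the 10 June 2022 discovery.
The untolled deadline — 5 years after 10 June 2022 — is 10 June 2027.
The period was tolled for 193 days by the defendant's active military service (12 September 2024 to 24 March 2025), pushing the deadline to 20 December 2027.
Nothing else in the chronology tolls or restarts the period.
The 10 December 2027 filing precedes the 20 December 2027 deadline; the claim is timely.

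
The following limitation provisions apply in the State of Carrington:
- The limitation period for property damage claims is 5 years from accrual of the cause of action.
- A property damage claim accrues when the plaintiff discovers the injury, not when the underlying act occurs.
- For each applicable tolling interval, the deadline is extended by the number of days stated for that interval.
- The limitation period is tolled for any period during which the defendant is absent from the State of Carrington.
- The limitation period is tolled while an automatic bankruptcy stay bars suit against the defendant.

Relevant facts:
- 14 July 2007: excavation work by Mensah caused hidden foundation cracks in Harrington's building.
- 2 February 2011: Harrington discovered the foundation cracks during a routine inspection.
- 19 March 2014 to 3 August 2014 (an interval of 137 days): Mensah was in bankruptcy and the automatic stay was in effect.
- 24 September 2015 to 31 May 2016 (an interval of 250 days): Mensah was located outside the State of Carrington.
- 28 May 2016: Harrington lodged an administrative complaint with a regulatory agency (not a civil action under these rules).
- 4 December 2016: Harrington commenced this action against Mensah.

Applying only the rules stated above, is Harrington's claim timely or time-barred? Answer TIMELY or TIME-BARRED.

Under the discovery rule, the claim accrued on 2 February 2011, when Harrington discovered the injury — not on the 14 July 2007 date of the underlying act.
5 years from 2 February 2011 is 2 February 2016.
Because the automatic bankruptcy stay ran from 19 March 2014 to 3 August 2014, the deadline is extended by 137 days to 18 June 2016.
The defendant's absence from the jurisdiction from 24 September 2015 to 31 May 2016 tolled the period for 250 days, extending the deadline to 23 February 2017.
Nothing else in the chronology tolls or restarts the period.
Harrington filed on 4 December 2016, before the 23 February 2017 deadline, so the action is timely.

TIMELY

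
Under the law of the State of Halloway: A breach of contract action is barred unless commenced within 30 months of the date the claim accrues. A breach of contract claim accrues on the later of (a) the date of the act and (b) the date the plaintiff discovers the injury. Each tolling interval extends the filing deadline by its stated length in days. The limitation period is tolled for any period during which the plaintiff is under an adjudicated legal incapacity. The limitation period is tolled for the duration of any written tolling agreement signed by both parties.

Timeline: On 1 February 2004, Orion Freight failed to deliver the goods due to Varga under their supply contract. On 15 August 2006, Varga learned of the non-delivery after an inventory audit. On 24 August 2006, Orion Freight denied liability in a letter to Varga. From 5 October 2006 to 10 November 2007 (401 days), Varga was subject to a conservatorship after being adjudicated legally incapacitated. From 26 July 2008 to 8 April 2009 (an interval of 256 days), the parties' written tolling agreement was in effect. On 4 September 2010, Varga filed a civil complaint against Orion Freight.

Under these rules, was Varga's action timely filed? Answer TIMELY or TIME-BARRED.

Taking the later of the act (1 February 2004) and discovery (15 August 2006), the claim accrued on 15 August 2006.
The untolled deadline — 30 months after 15 August 2006 — is 15 February 2009.
The period was tolled for 401 days by the plaintiff's legal incapacity (5 October 2006 to 10 November 2007), pushing the deadline to 23 March 2010.
The written tolling agreement from 26 July 2008 to 8 April 2009 tolled the period for 256 days, extending the deadline to 4 December 2010.
Nothing else in the chronology tolls or restarts the period.
Varga filed on 4 September 2010, before the 4 December 2010 deadline, so the action is timely.

TIMELY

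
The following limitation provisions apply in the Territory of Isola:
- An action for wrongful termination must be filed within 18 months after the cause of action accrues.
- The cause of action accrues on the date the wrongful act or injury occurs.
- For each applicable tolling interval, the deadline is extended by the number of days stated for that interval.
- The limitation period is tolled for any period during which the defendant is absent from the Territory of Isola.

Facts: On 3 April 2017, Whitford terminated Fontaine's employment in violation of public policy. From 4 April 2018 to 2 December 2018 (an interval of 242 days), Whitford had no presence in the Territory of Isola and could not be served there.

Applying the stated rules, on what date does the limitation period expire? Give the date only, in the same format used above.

2 June 2019

The claim accrued on 3 April 2017, when the wrongful act occurred.
Adding the 18 months base period to 3 April 2017 gives a deadline of 3 October 2018, before any tolling.
The period was tolled for 242 days by the defendant's absence from the jurisdiction (4 April 2018 to 2 December 2018), pushing the deadline to 2 June 2019.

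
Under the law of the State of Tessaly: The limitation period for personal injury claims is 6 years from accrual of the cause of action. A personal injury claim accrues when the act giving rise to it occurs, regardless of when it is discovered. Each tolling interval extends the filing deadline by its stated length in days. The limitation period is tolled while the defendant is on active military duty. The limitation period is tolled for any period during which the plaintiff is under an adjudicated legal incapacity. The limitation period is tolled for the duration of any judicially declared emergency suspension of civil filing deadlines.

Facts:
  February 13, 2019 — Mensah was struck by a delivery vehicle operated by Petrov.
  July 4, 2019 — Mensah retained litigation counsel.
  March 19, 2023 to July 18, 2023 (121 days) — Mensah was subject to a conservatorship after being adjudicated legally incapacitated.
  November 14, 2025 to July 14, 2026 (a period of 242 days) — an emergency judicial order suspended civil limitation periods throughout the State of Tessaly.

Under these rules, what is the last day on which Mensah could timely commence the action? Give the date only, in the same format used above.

June 14, 2025

The cause of action accrued on February 13, 2019, the date of the act.
Adding the 6 years base period to February 13, 2019 gives a deadline of February 13, 2025, before any tolling.
The period was tolled for 121 days by the plaintiff's legal incapacity (March 19, 2023 to July 18, 2023), pushing the deadline to June 14, 2025.
The emergency suspension of filing deadlines starting November 14, 2025 came too late — the period had run on June 14, 2025 — and so does not extend the deadline.
Nothing else in the chronology tolls or restarts the period.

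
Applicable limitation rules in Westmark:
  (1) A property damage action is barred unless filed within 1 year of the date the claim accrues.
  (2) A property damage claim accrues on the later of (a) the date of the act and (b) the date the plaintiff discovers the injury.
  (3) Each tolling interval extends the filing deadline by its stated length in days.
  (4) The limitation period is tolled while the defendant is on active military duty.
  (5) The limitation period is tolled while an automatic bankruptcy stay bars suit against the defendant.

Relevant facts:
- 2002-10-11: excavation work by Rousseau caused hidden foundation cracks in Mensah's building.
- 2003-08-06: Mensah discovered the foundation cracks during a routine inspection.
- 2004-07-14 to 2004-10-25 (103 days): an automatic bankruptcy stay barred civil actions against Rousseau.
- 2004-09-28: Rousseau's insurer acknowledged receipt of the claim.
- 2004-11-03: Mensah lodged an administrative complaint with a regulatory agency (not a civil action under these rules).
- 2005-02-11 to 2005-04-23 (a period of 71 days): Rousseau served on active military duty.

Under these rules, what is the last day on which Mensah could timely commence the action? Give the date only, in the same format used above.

Because discovery on 2003-08-06 post-dates the 2002-10-11 act, accrual under the later-of rule falls on 2003-08-06.
Adding the 1 year base period to 2003-08-06 gives a deadline of 2004-08-06, before any tolling.
Because the automatic bankruptcy stay ran from 2004-07-14 to 2004-10-25, the deadline is extended by 103 days to 2004-11-17.
The defendant's active military service from 2005-02-11 to 2005-04-23 began after the period had already run on 2004-11-17, so it has no tolling effect.
None of the other events listed affects the running of the period under the stated rules.

2004-11-17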